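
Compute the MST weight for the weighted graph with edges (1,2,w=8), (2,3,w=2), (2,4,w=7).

Apply Kruskal's algorithm (sort edges by weight, add if no cycle):

Sorted edges by weight:
  (2,3) w=2
  (2,4) w=7
  (1,2) w=8

Add edge (2,3) w=2 -- no cycle. Running total: 2
Add edge (2,4) w=7 -- no cycle. Running total: 9
Add edge (1,2) w=8 -- no cycle. Running total: 17

MST edges: (2,3,w=2), (2,4,w=7), (1,2,w=8)
Total MST weight: 2 + 7 + 8 = 17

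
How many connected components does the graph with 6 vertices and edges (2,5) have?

Step 1: Build adjacency list from edges:
  1: (none)
  2: 5
  3: (none)
  4: (none)
  5: 2
  6: (none)

Step 2: Run BFS/DFS from vertex 1:
  Visited: {1}
  Reached 1 of 6 vertices

Step 3: Only 1 of 6 vertices reached. Graph is disconnected.
Connected components: {1}, {2, 5}, {3}, {4}, {6}
Number of connected components: 5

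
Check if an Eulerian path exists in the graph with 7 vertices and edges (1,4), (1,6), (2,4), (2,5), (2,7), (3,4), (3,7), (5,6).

Step 1: Find the degree of each vertex:
  deg(1) = 2
  deg(2) = 3
  deg(3) = 2
  deg(4) = 3
  deg(5) = 2
  deg(6) = 2
  deg(7) = 2

Step 2: Count vertices with odd degree:
  Odd-degree vertices: 2, 4 (2 total)

Step 3: Apply Euler's theorem:
  - Eulerian circuit exists iff graph is connected and all vertices have even degree
  - Eulerian path exists iff graph is connected and has 0 or 2 odd-degree vertices

Graph is connected with exactly 2 odd-degree vertices (2, 4).
Eulerian path exists (starting and ending at the odd-degree vertices), but no Eulerian circuit.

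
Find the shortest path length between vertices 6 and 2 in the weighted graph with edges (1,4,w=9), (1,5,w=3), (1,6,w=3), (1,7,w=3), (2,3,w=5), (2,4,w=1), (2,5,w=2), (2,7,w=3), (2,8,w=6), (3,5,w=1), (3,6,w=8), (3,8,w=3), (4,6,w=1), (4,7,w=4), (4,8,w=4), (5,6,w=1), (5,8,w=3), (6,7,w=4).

Step 1: Build adjacency list with weights:
  1: 4(w=9), 5(w=3), 6(w=3), 7(w=3)
  2: 3(w=5), 4(w=1), 5(w=2), 7(w=3), 8(w=6)
  3: 2(w=5), 5(w=1), 6(w=8), 8(w=3)
  4: 1(w=9), 2(w=1), 6(w=1), 7(w=4), 8(w=4)
  5: 1(w=3), 2(w=2), 3(w=1), 6(w=1), 8(w=3)
  6: 1(w=3), 3(w=8), 4(w=1), 5(w=1), 7(w=4)
  7: 1(w=3), 2(w=3), 4(w=4), 6(w=4)
  8: 2(w=6), 3(w=3), 4(w=4), 5(w=3)

Step 2: Apply Dijkstra's algorithm from vertex 6:
  Visit vertex 6 (distance=0)
    Update dist[1] = 3
    Update dist[3] = 8
    Update dist[4] = 1
    Update dist[5] = 1
    Update dist[7] = 4
  Visit vertex 4 (distance=1)
    Update dist[2] = 2
    Update dist[8] = 5
  Visit vertex 5 (distance=1)
    Update dist[3] = 2
    Update dist[8] = 4
  Visit vertex 2 (distance=2)

Step 3: Shortest path: 6 -> 4 -> 2
Total weight: 1 + 1 = 2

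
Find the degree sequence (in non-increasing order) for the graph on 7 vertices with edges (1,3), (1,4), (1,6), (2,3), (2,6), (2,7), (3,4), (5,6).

Step 1: Count edges incident to each vertex:
  deg(1) = 3 (neighbors: 3, 4, 6)
  deg(2) = 3 (neighbors: 3, 6, 7)
  deg(3) = 3 (neighbors: 1, 2, 4)
  deg(4) = 2 (neighbors: 1, 3)
  deg(5) = 1 (neighbors: 6)
  deg(6) = 3 (neighbors: 1, 2, 5)
  deg(7) = 1 (neighbors: 2)

Step 2: Sort degrees in non-increasing order:
  Degrees: [3, 3, 3, 2, 1, 3, 1] -> sorted: [3, 3, 3, 3, 2, 1, 1]

Degree sequence: [3, 3, 3, 3, 2, 1, 1]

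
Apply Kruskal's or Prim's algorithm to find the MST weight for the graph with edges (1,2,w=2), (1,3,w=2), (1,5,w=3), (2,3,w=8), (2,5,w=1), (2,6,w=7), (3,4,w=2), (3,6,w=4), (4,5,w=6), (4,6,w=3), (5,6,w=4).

Apply Kruskal's algorithm (sort edges by weight, add if no cycle):

Sorted edges by weight:
  (2,5) w=1
  (1,3) w=2
  (1,2) w=2
  (3,4) w=2
  (1,5) w=3
  (4,6) w=3
  (3,6) w=4
  (5,6) w=4
  (4,5) w=6
  (2,6) w=7
  (2,3) w=8

Add edge (2,5) w=1 -- no cycle. Running total: 1
Add edge (1,3) w=2 -- no cycle. Running total: 3
Add edge (1,2) w=2 -- no cycle. Running total: 5
Add edge (3,4) w=2 -- no cycle. Running total: 7
Skip edge (1,5) w=3 -- would create cycle
Add edge (4,6) w=3 -- no cycle. Running total: 10

MST edges: (2,5,w=1), (1,3,w=2), (1,2,w=2), (3,4,w=2), (4,6,w=3)
Total MST weight: 1 + 2 + 2 + 2 + 3 = 10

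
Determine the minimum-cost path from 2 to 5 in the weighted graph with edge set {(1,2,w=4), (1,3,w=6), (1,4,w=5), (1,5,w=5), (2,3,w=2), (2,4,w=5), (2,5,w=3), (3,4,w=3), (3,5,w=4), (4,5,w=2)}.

Step 1: Build adjacency list with weights:
  1: 2(w=4), 3(w=6), 4(w=5), 5(w=5)
  2: 1(w=4), 3(w=2), 4(w=5), 5(w=3)
  3: 1(w=6), 2(w=2), 4(w=3), 5(w=4)
  4: 1(w=5), 2(w=5), 3(w=3), 5(w=2)
  5: 1(w=5), 2(w=3), 3(w=4), 4(w=2)

Step 2: Apply Dijkstra's algorithm from vertex 2:
  Visit vertex 2 (distance=0)
    Update dist[1] = 4
    Update dist[3] = 2
    Update dist[4] = 5
    Update dist[5] = 3
  Visit vertex 3 (distance=2)
  Visit vertex 5 (distance=3)

Step 3: Shortest path: 2 -> 5
Total weight: 3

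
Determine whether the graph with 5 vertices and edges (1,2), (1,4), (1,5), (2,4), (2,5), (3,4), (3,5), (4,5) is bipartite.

Step 1: Attempt 2-coloring using BFS:
  Start at vertex 1, assign color 0
  Color vertex 2 with color 1 (neighbor of 1)
  Color vertex 4 with color 1 (neighbor of 1)
  Color vertex 5 with color 1 (neighbor of 1)

Step 2: Conflict found! Vertices 2 and 4 are adjacent but have the same color.
This means the graph contains an odd cycle.

The graph is NOT bipartite.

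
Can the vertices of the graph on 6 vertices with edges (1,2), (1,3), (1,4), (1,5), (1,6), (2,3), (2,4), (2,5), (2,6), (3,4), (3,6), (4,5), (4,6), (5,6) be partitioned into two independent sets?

Step 1: Attempt 2-coloring using BFS:
  Start at vertex 1, assign color 0
  Color vertex 2 with color 1 (neighbor of 1)
  Color vertex 3 with color 1 (neighbor of 1)
  Color vertex 4 with color 1 (neighbor of 1)
  Color vertex 5 with color 1 (neighbor of 1)
  Color vertex 6 with color 1 (neighbor of 1)

Step 2: Conflict found! Vertices 2 and 3 are adjacent but have the same color.
This means the graph contains an odd cycle.

The graph is NOT bipartite.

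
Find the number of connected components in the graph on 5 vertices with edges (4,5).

Step 1: Build adjacency list from edges:
  1: (none)
  2: (none)
  3: (none)
  4: 5
  5: 4

Step 2: Run BFS/DFS from vertex 1:
  Visited: {1}
  Reached 1 of 5 vertices

Step 3: Only 1 of 5 vertices reached. Graph is disconnected.
Connected components: {1}, {2}, {3}, {4, 5}
Number of connected components: 4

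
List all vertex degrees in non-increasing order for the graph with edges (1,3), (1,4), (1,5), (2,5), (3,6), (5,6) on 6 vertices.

Step 1: Count edges incident to each vertex:
  deg(1) = 3 (neighbors: 3, 4, 5)
  deg(2) = 1 (neighbors: 5)
  deg(3) = 2 (neighbors: 1, 6)
  deg(4) = 1 (neighbors: 1)
  deg(5) = 3 (neighbors: 1, 2, 6)
  deg(6) = 2 (neighbors: 3, 5)

Step 2: Sort degrees in non-increasing order:
  Degrees: [3, 1, 2, 1, 3, 2] -> sorted: [3, 3, 2, 2, 1, 1]

Degree sequence: [3, 3, 2, 2, 1, 1]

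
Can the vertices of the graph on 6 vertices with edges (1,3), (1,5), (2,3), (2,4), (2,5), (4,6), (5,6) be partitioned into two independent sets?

Step 1: Attempt 2-coloring using BFS:
  Start at vertex 1, assign color 0
  Color vertex 3 with color 1 (neighbor of 1)
  Color vertex 5 with color 1 (neighbor of 1)
  Color vertex 2 with color 0 (neighbor of 3)
  Color vertex 6 with color 0 (neighbor of 5)
  Color vertex 4 with color 1 (neighbor of 2)

Step 2: 2-coloring succeeded. No conflicts found.
  Set A (color 0): {1, 2, 6}
  Set B (color 1): {3, 4, 5}

The graph is bipartite with partition {1, 2, 6}, {3, 4, 5}.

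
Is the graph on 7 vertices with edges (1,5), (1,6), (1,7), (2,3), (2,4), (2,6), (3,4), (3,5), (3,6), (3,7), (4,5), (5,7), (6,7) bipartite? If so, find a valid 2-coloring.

Step 1: Attempt 2-coloring using BFS:
  Start at vertex 1, assign color 0
  Color vertex 5 with color 1 (neighbor of 1)
  Color vertex 6 with color 1 (neighbor of 1)
  Color vertex 7 with color 1 (neighbor of 1)
  Color vertex 3 with color 0 (neighbor of 5)
  Color vertex 4 with color 0 (neighbor of 5)

Step 2: Conflict found! Vertices 5 and 7 are adjacent but have the same color.
This means the graph contains an odd cycle.

The graph is NOT bipartite.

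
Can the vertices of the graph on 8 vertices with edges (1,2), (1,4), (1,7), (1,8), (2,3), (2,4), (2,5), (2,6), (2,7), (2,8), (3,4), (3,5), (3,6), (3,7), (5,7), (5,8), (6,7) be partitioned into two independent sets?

Step 1: Attempt 2-coloring using BFS:
  Start at vertex 1, assign color 0
  Color vertex 2 with color 1 (neighbor of 1)
  Color vertex 4 with color 1 (neighbor of 1)
  Color vertex 7 with color 1 (neighbor of 1)
  Color vertex 8 with color 1 (neighbor of 1)
  Color vertex 3 with color 0 (neighbor of 2)

Step 2: Conflict found! Vertices 2 and 4 are adjacent but have the same color.
This means the graph contains an odd cycle.

The graph is NOT bipartite.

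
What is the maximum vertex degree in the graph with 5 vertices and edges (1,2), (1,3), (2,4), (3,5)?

Step 1: Count edges incident to each vertex:
  deg(1) = 2 (neighbors: 2, 3)
  deg(2) = 2 (neighbors: 1, 4)
  deg(3) = 2 (neighbors: 1, 5)
  deg(4) = 1 (neighbors: 2)
  deg(5) = 1 (neighbors: 3)

Step 2: Find maximum:
  max(2, 2, 2, 1, 1) = 2 (vertex 1)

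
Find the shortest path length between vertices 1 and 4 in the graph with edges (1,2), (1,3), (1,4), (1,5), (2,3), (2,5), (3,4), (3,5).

Step 1: Build adjacency list:
  1: 2, 3, 4, 5
  2: 1, 3, 5
  3: 1, 2, 4, 5
  4: 1, 3
  5: 1, 2, 3

Step 2: BFS from vertex 1 to find shortest path to 4:
  vertex 2 reached at distance 1
  vertex 3 reached at distance 1
  vertex 4 reached at distance 1

Step 3: Shortest path: 1 -> 4
Path length: 1 edge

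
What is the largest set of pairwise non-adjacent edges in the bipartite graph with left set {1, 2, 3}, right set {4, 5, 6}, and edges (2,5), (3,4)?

Step 1: List the neighbors of each left vertex:
  1: (none)
  2: 5
  3: 4

Step 2: Greedily match left vertices, then look for augmenting paths:
  Match 2 -- 5
  Match 3 -- 4
  No augmenting path remains.

Step 3: Verify this is maximum:
  Matching has size 2. The vertex set {2, 3} covers every edge and has size 2; any matching has at most one edge per cover vertex, so 2 is maximum (König's theorem).

Maximum matching: {(2,5), (3,4)}
Size: 2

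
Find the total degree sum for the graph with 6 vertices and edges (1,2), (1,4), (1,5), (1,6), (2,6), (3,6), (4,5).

Step 1: Count edges incident to each vertex:
  deg(1) = 4 (neighbors: 2, 4, 5, 6)
  deg(2) = 2 (neighbors: 1, 6)
  deg(3) = 1 (neighbors: 6)
  deg(4) = 2 (neighbors: 1, 5)
  deg(5) = 2 (neighbors: 1, 4)
  deg(6) = 3 (neighbors: 1, 2, 3)

Step 2: Sum all degrees:
  4 + 2 + 1 + 2 + 2 + 3 = 14

Verification: sum of degrees = 2 * |E| = 2 * 7 = 14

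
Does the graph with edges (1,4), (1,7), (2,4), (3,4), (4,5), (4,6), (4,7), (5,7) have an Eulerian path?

Step 1: Find the degree of each vertex:
  deg(1) = 2
  deg(2) = 1
  deg(3) = 1
  deg(4) = 6
  deg(5) = 2
  deg(6) = 1
  deg(7) = 3

Step 2: Count vertices with odd degree:
  Odd-degree vertices: 2, 3, 6, 7 (4 total)

Step 3: Apply Euler's theorem:
  - Eulerian circuit exists iff graph is connected and all vertices have even degree
  - Eulerian path exists iff graph is connected and has 0 or 2 odd-degree vertices

Graph has 4 odd-degree vertices (need 0 or 2).
Neither Eulerian path nor Eulerian circuit exists.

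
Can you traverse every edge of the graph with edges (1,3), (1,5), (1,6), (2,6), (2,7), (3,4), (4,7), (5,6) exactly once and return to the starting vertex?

Step 1: Find the degree of each vertex:
  deg(1) = 3
  deg(2) = 2
  deg(3) = 2
  deg(4) = 2
  deg(5) = 2
  deg(6) = 3
  deg(7) = 2

Step 2: Count vertices with odd degree:
  Odd-degree vertices: 1, 6 (2 total)

Step 3: Apply Euler's theorem:
  - Eulerian circuit exists iff graph is connected and all vertices have even degree
  - Eulerian path exists iff graph is connected and has 0 or 2 odd-degree vertices

Graph is connected with exactly 2 odd-degree vertices (1, 6).
Eulerian path exists (starting and ending at the odd-degree vertices), but no Eulerian circuit.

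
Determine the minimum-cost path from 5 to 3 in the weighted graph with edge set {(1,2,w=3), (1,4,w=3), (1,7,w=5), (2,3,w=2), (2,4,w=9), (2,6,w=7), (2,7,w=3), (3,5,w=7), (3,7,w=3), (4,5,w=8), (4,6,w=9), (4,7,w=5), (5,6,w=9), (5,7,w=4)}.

Step 1: Build adjacency list with weights:
  1: 2(w=3), 4(w=3), 7(w=5)
  2: 1(w=3), 3(w=2), 4(w=9), 6(w=7), 7(w=3)
  3: 2(w=2), 5(w=7), 7(w=3)
  4: 1(w=3), 2(w=9), 5(w=8), 6(w=9), 7(w=5)
  5: 3(w=7), 4(w=8), 6(w=9), 7(w=4)
  6: 2(w=7), 4(w=9), 5(w=9)
  7: 1(w=5), 2(w=3), 3(w=3), 4(w=5), 5(w=4)

Step 2: Apply Dijkstra's algorithm from vertex 5:
  Visit vertex 5 (distance=0)
    Update dist[3] = 7
    Update dist[4] = 8
    Update dist[6] = 9
    Update dist[7] = 4
  Visit vertex 7 (distance=4)
    Update dist[1] = 9
    Update dist[2] = 7
  Visit vertex 2 (distance=7)
  Visit vertex 3 (distance=7)

Step 3: Shortest path: 5 -> 3
Total weight: 7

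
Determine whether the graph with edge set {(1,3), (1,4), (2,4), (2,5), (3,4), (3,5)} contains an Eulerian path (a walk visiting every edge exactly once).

Step 1: Find the degree of each vertex:
  deg(1) = 2
  deg(2) = 2
  deg(3) = 3
  deg(4) = 3
  deg(5) = 2

Step 2: Count vertices with odd degree:
  Odd-degree vertices: 3, 4 (2 total)

Step 3: Apply Euler's theorem:
  - Eulerian circuit exists iff graph is connected and all vertices have even degree
  - Eulerian path exists iff graph is connected and has 0 or 2 odd-degree vertices

Graph is connected with exactly 2 odd-degree vertices (3, 4).
Eulerian path exists (starting and ending at the odd-degree vertices), but no Eulerian circuit.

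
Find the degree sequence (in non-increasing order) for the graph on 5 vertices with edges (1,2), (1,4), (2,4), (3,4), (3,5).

Step 1: Count edges incident to each vertex:
  deg(1) = 2 (neighbors: 2, 4)
  deg(2) = 2 (neighbors: 1, 4)
  deg(3) = 2 (neighbors: 4, 5)
  deg(4) = 3 (neighbors: 1, 2, 3)
  deg(5) = 1 (neighbors: 3)

Step 2: Sort degrees in non-increasing order:
  Degrees: [2, 2, 2, 3, 1] -> sorted: [3, 2, 2, 2, 1]

Degree sequence: [3, 2, 2, 2, 1]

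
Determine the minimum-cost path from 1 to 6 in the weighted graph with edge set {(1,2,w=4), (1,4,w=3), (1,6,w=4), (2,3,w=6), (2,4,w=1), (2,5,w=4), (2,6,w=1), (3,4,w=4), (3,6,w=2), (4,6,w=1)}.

Step 1: Build adjacency list with weights:
  1: 2(w=4), 4(w=3), 6(w=4)
  2: 1(w=4), 3(w=6), 4(w=1), 5(w=4), 6(w=1)
  3: 2(w=6), 4(w=4), 6(w=2)
  4: 1(w=3), 2(w=1), 3(w=4), 6(w=1)
  5: 2(w=4)
  6: 1(w=4), 2(w=1), 3(w=2), 4(w=1)

Step 2: Apply Dijkstra's algorithm from vertex 1:
  Visit vertex 1 (distance=0)
    Update dist[2] = 4
    Update dist[4] = 3
    Update dist[6] = 4
  Visit vertex 4 (distance=3)
    Update dist[3] = 7
  Visit vertex 2 (distance=4)
    Update dist[5] = 8
  Visit vertex 6 (distance=4)
    Update dist[3] = 6

Step 3: Shortest path: 1 -> 6
Total weight: 4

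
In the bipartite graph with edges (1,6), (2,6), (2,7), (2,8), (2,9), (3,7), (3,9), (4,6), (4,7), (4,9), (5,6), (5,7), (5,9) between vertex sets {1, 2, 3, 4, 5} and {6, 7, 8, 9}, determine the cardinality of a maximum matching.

Step 1: List the neighbors of each left vertex:
  1: 6
  2: 6, 7, 8, 9
  3: 7, 9
  4: 6, 7, 9
  5: 6, 7, 9

Step 2: Greedily match left vertices, then look for augmenting paths:
  Match 1 -- 6
  Match 2 -- 8
  Match 3 -- 9
  Match 4 -- 7
  No augmenting path remains.

Step 3: Verify this is maximum:
  Matching size 4 = min(|L|, |R|) = min(5, 4), which is an upper bound, so this matching is maximum.

Maximum matching: {(1,6), (2,8), (3,9), (4,7)}
Size: 4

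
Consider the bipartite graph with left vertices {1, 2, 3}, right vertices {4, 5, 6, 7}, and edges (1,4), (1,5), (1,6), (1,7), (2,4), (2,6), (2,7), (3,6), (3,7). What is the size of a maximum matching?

Step 1: List the neighbors of each left vertex:
  1: 4, 5, 6, 7
  2: 4, 6, 7
  3: 6, 7

Step 2: Greedily match left vertices, then look for augmenting paths:
  Match 1 -- 4
  Match 2 -- 6
  Match 3 -- 7
  No augmenting path remains.

Step 3: Verify this is maximum:
  Matching size 3 = min(|L|, |R|) = min(3, 4), which is an upper bound, so this matching is maximum.

Maximum matching: {(1,4), (2,6), (3,7)}
Size: 3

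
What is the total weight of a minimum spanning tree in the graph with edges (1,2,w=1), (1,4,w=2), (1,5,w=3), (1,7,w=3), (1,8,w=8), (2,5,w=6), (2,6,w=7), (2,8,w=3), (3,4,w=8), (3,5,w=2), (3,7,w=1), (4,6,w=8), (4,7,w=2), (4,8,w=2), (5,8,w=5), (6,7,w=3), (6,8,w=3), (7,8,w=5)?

Apply Kruskal's algorithm (sort edges by weight, add if no cycle):

Sorted edges by weight:
  (1,2) w=1
  (3,7) w=1
  (1,4) w=2
  (3,5) w=2
  (4,7) w=2
  (4,8) w=2
  (1,5) w=3
  (1,7) w=3
  (2,8) w=3
  (6,7) w=3
  (6,8) w=3
  (5,8) w=5
  (7,8) w=5
  (2,5) w=6
  (2,6) w=7
  (1,8) w=8
  (3,4) w=8
  (4,6) w=8

Add edge (1,2) w=1 -- no cycle. Running total: 1
Add edge (3,7) w=1 -- no cycle. Running total: 2
Add edge (1,4) w=2 -- no cycle. Running total: 4
Add edge (3,5) w=2 -- no cycle. Running total: 6
Add edge (4,7) w=2 -- no cycle. Running total: 8
Add edge (4,8) w=2 -- no cycle. Running total: 10
Skip edge (1,5) w=3 -- would create cycle
Skip edge (1,7) w=3 -- would create cycle
Skip edge (2,8) w=3 -- would create cycle
Add edge (6,7) w=3 -- no cycle. Running total: 13

MST edges: (1,2,w=1), (3,7,w=1), (1,4,w=2), (3,5,w=2), (4,7,w=2), (4,8,w=2), (6,7,w=3)
Total MST weight: 1 + 1 + 2 + 2 + 2 + 2 + 3 = 13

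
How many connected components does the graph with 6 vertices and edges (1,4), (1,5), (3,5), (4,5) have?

Step 1: Build adjacency list from edges:
  1: 4, 5
  2: (none)
  3: 5
  4: 1, 5
  5: 1, 3, 4
  6: (none)

Step 2: Run BFS/DFS from vertex 1:
  Visited: {1, 4, 5, 3}
  Reached 4 of 6 vertices

Step 3: Only 4 of 6 vertices reached. Graph is disconnected.
Connected components: {1, 3, 4, 5}, {2}, {6}
Number of connected components: 3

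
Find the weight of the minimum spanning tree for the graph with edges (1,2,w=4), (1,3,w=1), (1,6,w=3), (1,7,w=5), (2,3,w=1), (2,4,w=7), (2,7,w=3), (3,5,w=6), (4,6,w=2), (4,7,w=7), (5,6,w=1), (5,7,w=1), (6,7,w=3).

Apply Kruskal's algorithm (sort edges by weight, add if no cycle):

Sorted edges by weight:
  (1,3) w=1
  (2,3) w=1
  (5,6) w=1
  (5,7) w=1
  (4,6) w=2
  (1,6) w=3
  (2,7) w=3
  (6,7) w=3
  (1,2) w=4
  (1,7) w=5
  (3,5) w=6
  (2,4) w=7
  (4,7) w=7

Add edge (1,3) w=1 -- no cycle. Running total: 1
Add edge (2,3) w=1 -- no cycle. Running total: 2
Add edge (5,6) w=1 -- no cycle. Running total: 3
Add edge (5,7) w=1 -- no cycle. Running total: 4
Add edge (4,6) w=2 -- no cycle. Running total: 6
Add edge (1,6) w=3 -- no cycle. Running total: 9

MST edges: (1,3,w=1), (2,3,w=1), (5,6,w=1), (5,7,w=1), (4,6,w=2), (1,6,w=3)
Total MST weight: 1 + 1 + 1 + 1 + 2 + 3 = 9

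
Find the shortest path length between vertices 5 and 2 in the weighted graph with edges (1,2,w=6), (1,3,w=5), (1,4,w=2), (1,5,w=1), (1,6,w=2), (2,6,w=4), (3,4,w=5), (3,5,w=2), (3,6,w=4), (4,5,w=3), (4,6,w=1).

Step 1: Build adjacency list with weights:
  1: 2(w=6), 3(w=5), 4(w=2), 5(w=1), 6(w=2)
  2: 1(w=6), 6(w=4)
  3: 1(w=5), 4(w=5), 5(w=2), 6(w=4)
  4: 1(w=2), 3(w=5), 5(w=3), 6(w=1)
  5: 1(w=1), 3(w=2), 4(w=3)
  6: 1(w=2), 2(w=4), 3(w=4), 4(w=1)

Step 2: Apply Dijkstra's algorithm from vertex 5:
  Visit vertex 5 (distance=0)
    Update dist[1] = 1
    Update dist[3] = 2
    Update dist[4] = 3
  Visit vertex 1 (distance=1)
    Update dist[2] = 7
    Update dist[6] = 3
  Visit vertex 3 (distance=2)
  Visit vertex 4 (distance=3)
  Visit vertex 6 (distance=3)
  Visit vertex 2 (distance=7)

Step 3: Shortest path: 5 -> 1 -> 2
Total weight: 1 + 6 = 7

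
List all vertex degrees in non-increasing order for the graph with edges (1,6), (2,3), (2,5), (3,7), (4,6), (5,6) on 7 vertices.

Step 1: Count edges incident to each vertex:
  deg(1) = 1 (neighbors: 6)
  deg(2) = 2 (neighbors: 3, 5)
  deg(3) = 2 (neighbors: 2, 7)
  deg(4) = 1 (neighbors: 6)
  deg(5) = 2 (neighbors: 2, 6)
  deg(6) = 3 (neighbors: 1, 4, 5)
  deg(7) = 1 (neighbors: 3)

Step 2: Sort degrees in non-increasing order:
  Degrees: [1, 2, 2, 1, 2, 3, 1] -> sorted: [3, 2, 2, 2, 1, 1, 1]

Degree sequence: [3, 2, 2, 2, 1, 1, 1]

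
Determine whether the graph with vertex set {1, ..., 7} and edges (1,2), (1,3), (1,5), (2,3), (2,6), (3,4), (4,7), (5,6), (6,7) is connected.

Step 1: Build adjacency list from edges:
  1: 2, 3, 5
  2: 1, 3, 6
  3: 1, 2, 4
  4: 3, 7
  5: 1, 6
  6: 2, 5, 7
  7: 4, 6

Step 2: Run BFS/DFS from vertex 1:
  Visited: {1, 2, 3, 5, 6, 4, 7}
  Reached 7 of 7 vertices

Step 3: All 7 vertices reached from vertex 1, so the graph is connected.
Answer: Yes, the graph is connected.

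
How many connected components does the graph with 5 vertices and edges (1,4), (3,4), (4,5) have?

Step 1: Build adjacency list from edges:
  1: 4
  2: (none)
  3: 4
  4: 1, 3, 5
  5: 4

Step 2: Run BFS/DFS from vertex 1:
  Visited: {1, 4, 3, 5}
  Reached 4 of 5 vertices

Step 3: Only 4 of 5 vertices reached. Graph is disconnected.
Connected components: {1, 3, 4, 5}, {2}
Number of connected components: 2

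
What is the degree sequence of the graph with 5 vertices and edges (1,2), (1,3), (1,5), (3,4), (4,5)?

Step 1: Count edges incident to each vertex:
  deg(1) = 3 (neighbors: 2, 3, 5)
  deg(2) = 1 (neighbors: 1)
  deg(3) = 2 (neighbors: 1, 4)
  deg(4) = 2 (neighbors: 3, 5)
  deg(5) = 2 (neighbors: 1, 4)

Step 2: Sort degrees in non-increasing order:
  Degrees: [3, 1, 2, 2, 2] -> sorted: [3, 2, 2, 2, 1]

Degree sequence: [3, 2, 2, 2, 1]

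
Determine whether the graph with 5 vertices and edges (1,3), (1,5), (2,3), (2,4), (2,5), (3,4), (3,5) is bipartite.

Step 1: Attempt 2-coloring using BFS:
  Start at vertex 1, assign color 0
  Color vertex 3 with color 1 (neighbor of 1)
  Color vertex 5 with color 1 (neighbor of 1)
  Color vertex 2 with color 0 (neighbor of 3)
  Color vertex 4 with color 0 (neighbor of 3)

Step 2: Conflict found! Vertices 3 and 5 are adjacent but have the same color.
This means the graph contains an odd cycle.

The graph is NOT bipartite.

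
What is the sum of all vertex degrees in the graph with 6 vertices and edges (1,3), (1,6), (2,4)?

Step 1: Count edges incident to each vertex:
  deg(1) = 2 (neighbors: 3, 6)
  deg(2) = 1 (neighbors: 4)
  deg(3) = 1 (neighbors: 1)
  deg(4) = 1 (neighbors: 2)
  deg(5) = 0 (neighbors: none)
  deg(6) = 1 (neighbors: 1)

Step 2: Sum all degrees:
  2 + 1 + 1 + 1 + 0 + 1 = 6

Verification: sum of degrees = 2 * |E| = 2 * 3 = 6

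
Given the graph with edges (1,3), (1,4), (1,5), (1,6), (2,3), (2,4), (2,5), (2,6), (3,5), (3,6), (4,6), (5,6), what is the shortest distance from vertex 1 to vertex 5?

Step 1: Build adjacency list:
  1: 3, 4, 5, 6
  2: 3, 4, 5, 6
  3: 1, 2, 5, 6
  4: 1, 2, 6
  5: 1, 2, 3, 6
  6: 1, 2, 3, 4, 5

Step 2: BFS from vertex 1 to find shortest path to 5:
  vertex 3 reached at distance 1
  vertex 4 reached at distance 1
  vertex 5 reached at distance 1

Step 3: Shortest path: 1 -> 5
Path length: 1 edge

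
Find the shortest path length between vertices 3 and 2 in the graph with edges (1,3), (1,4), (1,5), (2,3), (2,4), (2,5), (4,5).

Step 1: Build adjacency list:
  1: 3, 4, 5
  2: 3, 4, 5
  3: 1, 2
  4: 1, 2, 5
  5: 1, 2, 4

Step 2: BFS from vertex 3 to find shortest path to 2:
  vertex 1 reached at distance 1
  vertex 2 reached at distance 1

Step 3: Shortest path: 3 -> 2
Path length: 1 edge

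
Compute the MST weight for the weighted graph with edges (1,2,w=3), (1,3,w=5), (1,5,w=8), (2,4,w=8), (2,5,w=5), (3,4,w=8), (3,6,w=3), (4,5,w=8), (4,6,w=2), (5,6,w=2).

Apply Kruskal's algorithm (sort edges by weight, add if no cycle):

Sorted edges by weight:
  (4,6) w=2
  (5,6) w=2
  (1,2) w=3
  (3,6) w=3
  (1,3) w=5
  (2,5) w=5
  (1,5) w=8
  (2,4) w=8
  (3,4) w=8
  (4,5) w=8

Add edge (4,6) w=2 -- no cycle. Running total: 2
Add edge (5,6) w=2 -- no cycle. Running total: 4
Add edge (1,2) w=3 -- no cycle. Running total: 7
Add edge (3,6) w=3 -- no cycle. Running total: 10
Add edge (1,3) w=5 -- no cycle. Running total: 15

MST edges: (4,6,w=2), (5,6,w=2), (1,2,w=3), (3,6,w=3), (1,3,w=5)
Total MST weight: 2 + 2 + 3 + 3 + 5 = 15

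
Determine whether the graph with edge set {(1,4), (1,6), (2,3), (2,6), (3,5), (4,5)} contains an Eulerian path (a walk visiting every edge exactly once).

Step 1: Find the degree of each vertex:
  deg(1) = 2
  deg(2) = 2
  deg(3) = 2
  deg(4) = 2
  deg(5) = 2
  deg(6) = 2

Step 2: Count vertices with odd degree:
  All vertices have even degree (0 odd-degree vertices)

Step 3: Apply Euler's theorem:
  - Eulerian circuit exists iff graph is connected and all vertices have even degree
  - Eulerian path exists iff graph is connected and has 0 or 2 odd-degree vertices

Graph is connected with 0 odd-degree vertices.
Both Eulerian circuit and Eulerian path exist.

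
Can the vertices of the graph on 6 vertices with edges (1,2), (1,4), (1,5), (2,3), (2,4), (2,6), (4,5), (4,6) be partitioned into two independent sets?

Step 1: Attempt 2-coloring using BFS:
  Start at vertex 1, assign color 0
  Color vertex 2 with color 1 (neighbor of 1)
  Color vertex 4 with color 1 (neighbor of 1)
  Color vertex 5 with color 1 (neighbor of 1)
  Color vertex 3 with color 0 (neighbor of 2)

Step 2: Conflict found! Vertices 2 and 4 are adjacent but have the same color.
This means the graph contains an odd cycle.

The graph is NOT bipartite.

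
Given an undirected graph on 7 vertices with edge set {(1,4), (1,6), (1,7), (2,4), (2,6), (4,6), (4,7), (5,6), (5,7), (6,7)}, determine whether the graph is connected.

Step 1: Build adjacency list from edges:
  1: 4, 6, 7
  2: 4, 6
  3: (none)
  4: 1, 2, 6, 7
  5: 6, 7
  6: 1, 2, 4, 5, 7
  7: 1, 4, 5, 6

Step 2: Run BFS/DFS from vertex 1:
  Visited: {1, 4, 6, 7, 2, 5}
  Reached 6 of 7 vertices

Step 3: Only 6 of 7 vertices reached. Graph is disconnected.
Connected components: {1, 2, 4, 5, 6, 7}, {3}
Answer: No, the graph is not connected (2 components).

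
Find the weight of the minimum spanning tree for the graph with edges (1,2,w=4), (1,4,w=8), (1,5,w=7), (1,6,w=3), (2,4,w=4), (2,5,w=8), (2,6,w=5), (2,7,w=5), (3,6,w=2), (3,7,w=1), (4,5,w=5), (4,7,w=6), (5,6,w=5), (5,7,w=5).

Apply Kruskal's algorithm (sort edges by weight, add if no cycle):

Sorted edges by weight:
  (3,7) w=1
  (3,6) w=2
  (1,6) w=3
  (1,2) w=4
  (2,4) w=4
  (2,6) w=5
  (2,7) w=5
  (4,5) w=5
  (5,7) w=5
  (5,6) w=5
  (4,7) w=6
  (1,5) w=7
  (1,4) w=8
  (2,5) w=8

Add edge (3,7) w=1 -- no cycle. Running total: 1
Add edge (3,6) w=2 -- no cycle. Running total: 3
Add edge (1,6) w=3 -- no cycle. Running total: 6
Add edge (1,2) w=4 -- no cycle. Running total: 10
Add edge (2,4) w=4 -- no cycle. Running total: 14
Skip edge (2,6) w=5 -- would create cycle
Skip edge (2,7) w=5 -- would create cycle
Add edge (4,5) w=5 -- no cycle. Running total: 19

MST edges: (3,7,w=1), (3,6,w=2), (1,6,w=3), (1,2,w=4), (2,4,w=4), (4,5,w=5)
Total MST weight: 1 + 2 + 3 + 4 + 4 + 5 = 19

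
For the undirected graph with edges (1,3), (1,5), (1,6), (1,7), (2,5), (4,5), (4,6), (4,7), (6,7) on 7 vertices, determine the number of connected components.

Step 1: Build adjacency list from edges:
  1: 3, 5, 6, 7
  2: 5
  3: 1
  4: 5, 6, 7
  5: 1, 2, 4
  6: 1, 4, 7
  7: 1, 4, 6

Step 2: Run BFS/DFS from vertex 1:
  Visited: {1, 3, 5, 6, 7, 2, 4}
  Reached 7 of 7 vertices

Step 3: All 7 vertices reached from vertex 1, so the graph is connected.
Number of connected components: 1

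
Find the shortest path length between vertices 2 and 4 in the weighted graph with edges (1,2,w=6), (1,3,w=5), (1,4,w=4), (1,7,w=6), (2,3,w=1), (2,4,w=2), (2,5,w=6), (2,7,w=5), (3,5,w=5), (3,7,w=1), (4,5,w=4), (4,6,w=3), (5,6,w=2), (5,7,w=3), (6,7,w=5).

Step 1: Build adjacency list with weights:
  1: 2(w=6), 3(w=5), 4(w=4), 7(w=6)
  2: 1(w=6), 3(w=1), 4(w=2), 5(w=6), 7(w=5)
  3: 1(w=5), 2(w=1), 5(w=5), 7(w=1)
  4: 1(w=4), 2(w=2), 5(w=4), 6(w=3)
  5: 2(w=6), 3(w=5), 4(w=4), 6(w=2), 7(w=3)
  6: 4(w=3), 5(w=2), 7(w=5)
  7: 1(w=6), 2(w=5), 3(w=1), 5(w=3), 6(w=5)

Step 2: Apply Dijkstra's algorithm from vertex 2:
  Visit vertex 2 (distance=0)
    Update dist[1] = 6
    Update dist[3] = 1
    Update dist[4] = 2
    Update dist[5] = 6
    Update dist[7] = 5
  Visit vertex 3 (distance=1)
    Update dist[7] = 2
  Visit vertex 4 (distance=2)
    Update dist[6] = 5

Step 3: Shortest path: 2 -> 4
Total weight: 2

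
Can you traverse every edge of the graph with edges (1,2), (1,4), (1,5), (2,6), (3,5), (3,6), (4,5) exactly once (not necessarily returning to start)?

Step 1: Find the degree of each vertex:
  deg(1) = 3
  deg(2) = 2
  deg(3) = 2
  deg(4) = 2
  deg(5) = 3
  deg(6) = 2

Step 2: Count vertices with odd degree:
  Odd-degree vertices: 1, 5 (2 total)

Step 3: Apply Euler's theorem:
  - Eulerian circuit exists iff graph is connected and all vertices have even degree
  - Eulerian path exists iff graph is connected and has 0 or 2 odd-degree vertices

Graph is connected with exactly 2 odd-degree vertices (1, 5).
Eulerian path exists (starting and ending at the odd-degree vertices), but no Eulerian circuit.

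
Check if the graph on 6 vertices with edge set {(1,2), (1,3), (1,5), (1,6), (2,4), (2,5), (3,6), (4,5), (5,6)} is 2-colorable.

Step 1: Attempt 2-coloring using BFS:
  Start at vertex 1, assign color 0
  Color vertex 2 with color 1 (neighbor of 1)
  Color vertex 3 with color 1 (neighbor of 1)
  Color vertex 5 with color 1 (neighbor of 1)
  Color vertex 6 with color 1 (neighbor of 1)
  Color vertex 4 with color 0 (neighbor of 2)

Step 2: Conflict found! Vertices 2 and 5 are adjacent but have the same color.
This means the graph contains an odd cycle.

The graph is NOT bipartite.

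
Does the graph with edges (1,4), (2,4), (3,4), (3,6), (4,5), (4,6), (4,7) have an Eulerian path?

Step 1: Find the degree of each vertex:
  deg(1) = 1
  deg(2) = 1
  deg(3) = 2
  deg(4) = 6
  deg(5) = 1
  deg(6) = 2
  deg(7) = 1

Step 2: Count vertices with odd degree:
  Odd-degree vertices: 1, 2, 5, 7 (4 total)

Step 3: Apply Euler's theorem:
  - Eulerian circuit exists iff graph is connected and all vertices have even degree
  - Eulerian path exists iff graph is connected and has 0 or 2 odd-degree vertices

Graph has 4 odd-degree vertices (need 0 or 2).
Neither Eulerian path nor Eulerian circuit exists.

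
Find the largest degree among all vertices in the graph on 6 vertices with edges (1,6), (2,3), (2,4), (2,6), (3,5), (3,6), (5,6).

Step 1: Count edges incident to each vertex:
  deg(1) = 1 (neighbors: 6)
  deg(2) = 3 (neighbors: 3, 4, 6)
  deg(3) = 3 (neighbors: 2, 5, 6)
  deg(4) = 1 (neighbors: 2)
  deg(5) = 2 (neighbors: 3, 6)
  deg(6) = 4 (neighbors: 1, 2, 3, 5)

Step 2: Find maximum:
  max(1, 3, 3, 1, 2, 4) = 4 (vertex 6)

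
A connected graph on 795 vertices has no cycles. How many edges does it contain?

A tree on n vertices always has exactly n - 1 edges.
For n = 795: edges = 795 - 1 = 794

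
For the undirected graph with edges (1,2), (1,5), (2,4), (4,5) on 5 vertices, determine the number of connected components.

Step 1: Build adjacency list from edges:
  1: 2, 5
  2: 1, 4
  3: (none)
  4: 2, 5
  5: 1, 4

Step 2: Run BFS/DFS from vertex 1:
  Visited: {1, 2, 5, 4}
  Reached 4 of 5 vertices

Step 3: Only 4 of 5 vertices reached. Graph is disconnected.
Connected components: {1, 2, 4, 5}, {3}
Number of connected components: 2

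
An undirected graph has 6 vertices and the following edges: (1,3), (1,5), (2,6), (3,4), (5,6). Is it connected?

Step 1: Build adjacency list from edges:
  1: 3, 5
  2: 6
  3: 1, 4
  4: 3
  5: 1, 6
  6: 2, 5

Step 2: Run BFS/DFS from vertex 1:
  Visited: {1, 3, 5, 4, 6, 2}
  Reached 6 of 6 vertices

Step 3: All 6 vertices reached from vertex 1, so the graph is connected.
Answer: Yes, the graph is connected.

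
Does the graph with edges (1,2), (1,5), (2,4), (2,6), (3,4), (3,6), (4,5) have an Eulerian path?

Step 1: Find the degree of each vertex:
  deg(1) = 2
  deg(2) = 3
  deg(3) = 2
  deg(4) = 3
  deg(5) = 2
  deg(6) = 2

Step 2: Count vertices with odd degree:
  Odd-degree vertices: 2, 4 (2 total)

Step 3: Apply Euler's theorem:
  - Eulerian circuit exists iff graph is connected and all vertices have even degree
  - Eulerian path exists iff graph is connected and has 0 or 2 odd-degree vertices

Graph is connected with exactly 2 odd-degree vertices (2, 4).
Eulerian path exists (starting and ending at the odd-degree vertices), but no Eulerian circuit.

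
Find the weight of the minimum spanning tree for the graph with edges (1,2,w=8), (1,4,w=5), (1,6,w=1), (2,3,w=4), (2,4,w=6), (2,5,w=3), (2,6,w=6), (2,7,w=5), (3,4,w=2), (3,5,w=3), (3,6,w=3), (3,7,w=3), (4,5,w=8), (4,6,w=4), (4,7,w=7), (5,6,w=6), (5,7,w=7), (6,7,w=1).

Apply Kruskal's algorithm (sort edges by weight, add if no cycle):

Sorted edges by weight:
  (1,6) w=1
  (6,7) w=1
  (3,4) w=2
  (2,5) w=3
  (3,5) w=3
  (3,7) w=3
  (3,6) w=3
  (2,3) w=4
  (4,6) w=4
  (1,4) w=5
  (2,7) w=5
  (2,4) w=6
  (2,6) w=6
  (5,6) w=6
  (4,7) w=7
  (5,7) w=7
  (1,2) w=8
  (4,5) w=8

Add edge (1,6) w=1 -- no cycle. Running total: 1
Add edge (6,7) w=1 -- no cycle. Running total: 2
Add edge (3,4) w=2 -- no cycle. Running total: 4
Add edge (2,5) w=3 -- no cycle. Running total: 7
Add edge (3,5) w=3 -- no cycle. Running total: 10
Add edge (3,7) w=3 -- no cycle. Running total: 13

MST edges: (1,6,w=1), (6,7,w=1), (3,4,w=2), (2,5,w=3), (3,5,w=3), (3,7,w=3)
Total MST weight: 1 + 1 + 2 + 3 + 3 + 3 = 13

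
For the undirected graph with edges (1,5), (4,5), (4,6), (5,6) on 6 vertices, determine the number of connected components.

Step 1: Build adjacency list from edges:
  1: 5
  2: (none)
  3: (none)
  4: 5, 6
  5: 1, 4, 6
  6: 4, 5

Step 2: Run BFS/DFS from vertex 1:
  Visited: {1, 5, 4, 6}
  Reached 4 of 6 vertices

Step 3: Only 4 of 6 vertices reached. Graph is disconnected.
Connected components: {1, 4, 5, 6}, {2}, {3}
Number of connected components: 3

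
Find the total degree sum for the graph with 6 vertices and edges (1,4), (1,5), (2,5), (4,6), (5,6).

Step 1: Count edges incident to each vertex:
  deg(1) = 2 (neighbors: 4, 5)
  deg(2) = 1 (neighbors: 5)
  deg(3) = 0 (neighbors: none)
  deg(4) = 2 (neighbors: 1, 6)
  deg(5) = 3 (neighbors: 1, 2, 6)
  deg(6) = 2 (neighbors: 4, 5)

Step 2: Sum all degrees:
  2 + 1 + 0 + 2 + 3 + 2 = 10

Verification: sum of degrees = 2 * |E| = 2 * 5 = 10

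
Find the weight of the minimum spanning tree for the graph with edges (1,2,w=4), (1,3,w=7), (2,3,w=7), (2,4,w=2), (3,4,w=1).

Apply Kruskal's algorithm (sort edges by weight, add if no cycle):

Sorted edges by weight:
  (3,4) w=1
  (2,4) w=2
  (1,2) w=4
  (1,3) w=7
  (2,3) w=7

Add edge (3,4) w=1 -- no cycle. Running total: 1
Add edge (2,4) w=2 -- no cycle. Running total: 3
Add edge (1,2) w=4 -- no cycle. Running total: 7

MST edges: (3,4,w=1), (2,4,w=2), (1,2,w=4)
Total MST weight: 1 + 2 + 4 = 7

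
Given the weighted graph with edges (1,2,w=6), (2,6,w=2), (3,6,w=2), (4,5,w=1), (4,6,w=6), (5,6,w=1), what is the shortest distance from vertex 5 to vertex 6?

Step 1: Build adjacency list with weights:
  1: 2(w=6)
  2: 1(w=6), 6(w=2)
  3: 6(w=2)
  4: 5(w=1), 6(w=6)
  5: 4(w=1), 6(w=1)
  6: 2(w=2), 3(w=2), 4(w=6), 5(w=1)

Step 2: Apply Dijkstra's algorithm from vertex 5:
  Visit vertex 5 (distance=0)
    Update dist[4] = 1
    Update dist[6] = 1
  Visit vertex 4 (distance=1)
  Visit vertex 6 (distance=1)
    Update dist[2] = 3
    Update dist[3] = 3

Step 3: Shortest path: 5 -> 6
Total weight: 1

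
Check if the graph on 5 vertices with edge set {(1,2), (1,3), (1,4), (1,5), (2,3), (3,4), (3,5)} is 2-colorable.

Step 1: Attempt 2-coloring using BFS:
  Start at vertex 1, assign color 0
  Color vertex 2 with color 1 (neighbor of 1)
  Color vertex 3 with color 1 (neighbor of 1)
  Color vertex 4 with color 1 (neighbor of 1)
  Color vertex 5 with color 1 (neighbor of 1)

Step 2: Conflict found! Vertices 2 and 3 are adjacent but have the same color.
This means the graph contains an odd cycle.

The graph is NOT bipartite.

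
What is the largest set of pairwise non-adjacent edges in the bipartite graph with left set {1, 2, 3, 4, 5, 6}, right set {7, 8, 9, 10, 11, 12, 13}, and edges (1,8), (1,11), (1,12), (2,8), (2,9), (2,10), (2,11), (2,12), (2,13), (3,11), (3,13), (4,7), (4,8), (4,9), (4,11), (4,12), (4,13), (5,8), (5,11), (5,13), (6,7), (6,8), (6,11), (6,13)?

Step 1: List the neighbors of each left vertex:
  1: 8, 11, 12
  2: 8, 9, 10, 11, 12, 13
  3: 11, 13
  4: 7, 8, 9, 11, 12, 13
  5: 8, 11, 13
  6: 7, 8, 11, 13

Step 2: Greedily match left vertices, then look for augmenting paths:
  Match 1 -- 8
  Match 2 -- 9
  Match 3 -- 11
  Match 4 -- 12
  Match 5 -- 13
  Match 6 -- 7
  No augmenting path remains.

Step 3: Verify this is maximum:
  Matching size 6 = min(|L|, |R|) = min(6, 7), which is an upper bound, so this matching is maximum.

Maximum matching: {(1,8), (2,9), (3,11), (4,12), (5,13), (6,7)}
Size: 6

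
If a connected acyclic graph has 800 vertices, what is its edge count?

A tree on n vertices always has exactly n - 1 edges.
For n = 800: edges = 800 - 1 = 799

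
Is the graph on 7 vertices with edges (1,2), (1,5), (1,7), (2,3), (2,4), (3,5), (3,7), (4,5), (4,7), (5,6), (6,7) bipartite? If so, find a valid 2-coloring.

Step 1: Attempt 2-coloring using BFS:
  Start at vertex 1, assign color 0
  Color vertex 2 with color 1 (neighbor of 1)
  Color vertex 5 with color 1 (neighbor of 1)
  Color vertex 7 with color 1 (neighbor of 1)
  Color vertex 3 with color 0 (neighbor of 2)
  Color vertex 4 with color 0 (neighbor of 2)
  Color vertex 6 with color 0 (neighbor of 5)

Step 2: 2-coloring succeeded. No conflicts found.
  Set A (color 0): {1, 3, 4, 6}
  Set B (color 1): {2, 5, 7}

The graph is bipartite with partition {1, 3, 4, 6}, {2, 5, 7}.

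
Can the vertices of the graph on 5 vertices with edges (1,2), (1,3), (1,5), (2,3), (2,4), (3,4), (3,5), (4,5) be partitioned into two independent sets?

Step 1: Attempt 2-coloring using BFS:
  Start at vertex 1, assign color 0
  Color vertex 2 with color 1 (neighbor of 1)
  Color vertex 3 with color 1 (neighbor of 1)
  Color vertex 5 with color 1 (neighbor of 1)

Step 2: Conflict found! Vertices 2 and 3 are adjacent but have the same color.
This means the graph contains an odd cycle.

The graph is NOT bipartite.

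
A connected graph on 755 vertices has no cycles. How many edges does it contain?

A tree on n vertices always has exactly n - 1 edges.
For n = 755: edges = 755 - 1 = 754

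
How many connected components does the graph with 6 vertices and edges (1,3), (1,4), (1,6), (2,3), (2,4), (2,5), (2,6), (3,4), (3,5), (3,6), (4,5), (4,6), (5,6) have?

Step 1: Build adjacency list from edges:
  1: 3, 4, 6
  2: 3, 4, 5, 6
  3: 1, 2, 4, 5, 6
  4: 1, 2, 3, 5, 6
  5: 2, 3, 4, 6
  6: 1, 2, 3, 4, 5

Step 2: Run BFS/DFS from vertex 1:
  Visited: {1, 3, 4, 6, 2, 5}
  Reached 6 of 6 vertices

Step 3: All 6 vertices reached from vertex 1, so the graph is connected.
Number of connected components: 1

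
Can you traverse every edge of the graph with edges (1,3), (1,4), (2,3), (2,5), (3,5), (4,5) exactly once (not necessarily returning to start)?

Step 1: Find the degree of each vertex:
  deg(1) = 2
  deg(2) = 2
  deg(3) = 3
  deg(4) = 2
  deg(5) = 3

Step 2: Count vertices with odd degree:
  Odd-degree vertices: 3, 5 (2 total)

Step 3: Apply Euler's theorem:
  - Eulerian circuit exists iff graph is connected and all vertices have even degree
  - Eulerian path exists iff graph is connected and has 0 or 2 odd-degree vertices

Graph is connected with exactly 2 odd-degree vertices (3, 5).
Eulerian path exists (starting and ending at the odd-degree vertices), but no Eulerian circuit.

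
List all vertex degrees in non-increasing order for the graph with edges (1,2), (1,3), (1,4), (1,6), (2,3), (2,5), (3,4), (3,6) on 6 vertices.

Step 1: Count edges incident to each vertex:
  deg(1) = 4 (neighbors: 2, 3, 4, 6)
  deg(2) = 3 (neighbors: 1, 3, 5)
  deg(3) = 4 (neighbors: 1, 2, 4, 6)
  deg(4) = 2 (neighbors: 1, 3)
  deg(5) = 1 (neighbors: 2)
  deg(6) = 2 (neighbors: 1, 3)

Step 2: Sort degrees in non-increasing order:
  Degrees: [4, 3, 4, 2, 1, 2] -> sorted: [4, 4, 3, 2, 2, 1]

Degree sequence: [4, 4, 3, 2, 2, 1]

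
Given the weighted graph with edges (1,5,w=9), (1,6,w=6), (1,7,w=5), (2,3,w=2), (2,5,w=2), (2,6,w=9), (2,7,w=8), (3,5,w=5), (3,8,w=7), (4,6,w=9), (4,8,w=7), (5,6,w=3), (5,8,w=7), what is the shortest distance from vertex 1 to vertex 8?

Step 1: Build adjacency list with weights:
  1: 5(w=9), 6(w=6), 7(w=5)
  2: 3(w=2), 5(w=2), 6(w=9), 7(w=8)
  3: 2(w=2), 5(w=5), 8(w=7)
  4: 6(w=9), 8(w=7)
  5: 1(w=9), 2(w=2), 3(w=5), 6(w=3), 8(w=7)
  6: 1(w=6), 2(w=9), 4(w=9), 5(w=3)
  7: 1(w=5), 2(w=8)
  8: 3(w=7), 4(w=7), 5(w=7)

Step 2: Apply Dijkstra's algorithm from vertex 1:
  Visit vertex 1 (distance=0)
    Update dist[5] = 9
    Update dist[6] = 6
    Update dist[7] = 5
  Visit vertex 7 (distance=5)
    Update dist[2] = 13
  Visit vertex 6 (distance=6)
    Update dist[4] = 15
  Visit vertex 5 (distance=9)
    Update dist[2] = 11
    Update dist[3] = 14
    Update dist[8] = 16
  Visit vertex 2 (distance=11)
    Update dist[3] = 13
  Visit vertex 3 (distance=13)
  Visit vertex 4 (distance=15)
  Visit vertex 8 (distance=16)

Step 3: Shortest path: 1 -> 5 -> 8
Total weight: 9 + 7 = 16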